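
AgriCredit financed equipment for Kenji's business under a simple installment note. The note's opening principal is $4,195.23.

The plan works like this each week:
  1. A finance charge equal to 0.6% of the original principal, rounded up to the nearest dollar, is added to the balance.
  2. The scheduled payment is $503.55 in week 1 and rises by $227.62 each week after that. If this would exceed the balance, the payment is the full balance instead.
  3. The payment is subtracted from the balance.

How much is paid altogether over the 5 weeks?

$4,325.23

Week 1: $4,195.23 +$26.00 interest = $4,221.23; pay $503.55 → $3,717.68
Week 2: $3,717.68 +$26.00 interest = $3,743.68; pay $731.17 → $3,012.51
Week 3: $3,012.51 +$26.00 interest = $3,038.51; pay $958.79 → $2,079.72
Week 4: $2,079.72 +$26.00 interest = $2,105.72; pay $1,186.41 → $919.31
Week 5: $919.31 +$26.00 interest = $945.31; pay $945.31 → $0.00
Total paid: $4,325.23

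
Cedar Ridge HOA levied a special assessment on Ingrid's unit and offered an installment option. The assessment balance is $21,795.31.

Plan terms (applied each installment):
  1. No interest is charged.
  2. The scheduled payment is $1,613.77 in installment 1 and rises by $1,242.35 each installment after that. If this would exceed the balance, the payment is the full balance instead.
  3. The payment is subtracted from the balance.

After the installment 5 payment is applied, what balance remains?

Installment 1: $21,795.31 − $1,613.77 → $20,181.54
Installment 2: $20,181.54 − $2,856.12 → $17,325.42
Installment 3: $17,325.42 − $4,098.47 → $13,226.95
Installment 4: $13,226.95 − $5,340.82 → $7,886.13
Installment 5: $7,886.13 − $6,583.17 → $1,302.96

$1,302.96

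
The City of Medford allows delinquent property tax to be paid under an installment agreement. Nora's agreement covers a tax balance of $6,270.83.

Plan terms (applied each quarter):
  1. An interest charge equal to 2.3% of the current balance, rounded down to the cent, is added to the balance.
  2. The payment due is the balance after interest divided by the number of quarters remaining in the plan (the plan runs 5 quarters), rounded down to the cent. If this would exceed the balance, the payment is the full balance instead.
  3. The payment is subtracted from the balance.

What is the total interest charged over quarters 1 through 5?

$446.16

Quarter 1: $6,270.83 +$144.22 interest = $6,415.05; pay $1,283.01 → $5,132.04
Quarter 2: $5,132.04 +$118.03 interest = $5,250.07; pay $1,312.51 → $3,937.56
Quarter 3: $3,937.56 +$90.56 interest = $4,028.12; pay $1,342.70 → $2,685.42
Quarter 4: $2,685.42 +$61.76 interest = $2,747.18; pay $1,373.59 → $1,373.59
Quarter 5: $1,373.59 +$31.59 interest = $1,405.18; pay $1,405.18 → $0.00
Total interest: $144.22 + $118.03 + $90.56 + $61.76 + $31.59 = $446.16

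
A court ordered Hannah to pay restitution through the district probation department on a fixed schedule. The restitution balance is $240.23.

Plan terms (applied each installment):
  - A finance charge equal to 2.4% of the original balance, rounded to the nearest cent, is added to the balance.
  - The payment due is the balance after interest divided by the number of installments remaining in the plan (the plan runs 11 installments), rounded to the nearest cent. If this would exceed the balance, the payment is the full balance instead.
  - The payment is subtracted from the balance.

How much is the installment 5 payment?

# | Opening | Interest | Payment | End bal
1 | $240.23 | $5.77 | $22.36 | $223.64
2 | $223.64 | $5.77 | $22.94 | $206.47
3 | $206.47 | $5.77 | $23.58 | $188.66
4 | $188.66 | $5.77 | $24.30 | $170.13
5 | $170.13 | $5.77 | $25.13 | $150.77

$25.13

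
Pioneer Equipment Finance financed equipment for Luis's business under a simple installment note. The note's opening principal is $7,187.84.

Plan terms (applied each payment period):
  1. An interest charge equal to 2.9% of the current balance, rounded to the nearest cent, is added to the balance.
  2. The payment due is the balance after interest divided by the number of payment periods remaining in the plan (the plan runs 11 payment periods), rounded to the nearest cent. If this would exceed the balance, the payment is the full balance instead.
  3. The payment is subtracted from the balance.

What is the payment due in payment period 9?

$845.17

Payment period 1: $7,187.84 +$208.45 interest = $7,396.29; pay $672.39 → $6,723.90
Payment period 2: $6,723.90 +$194.99 interest = $6,918.89; pay $691.89 → $6,227.00
Payment period 3: $6,227.00 +$180.58 interest = $6,407.58; pay $711.95 → $5,695.63
Payment period 4: $5,695.63 +$165.17 interest = $5,860.80; pay $732.60 → $5,128.20
Payment period 5: $5,128.20 +$148.72 interest = $5,276.92; pay $753.85 → $4,523.07
Payment period 6: $4,523.07 +$131.17 interest = $4,654.24; pay $775.71 → $3,878.53
Payment period 7: $3,878.53 +$112.48 interest = $3,991.01; pay $798.20 → $3,192.81
Payment period 8: $3,192.81 +$92.59 interest = $3,285.40; pay $821.35 → $2,464.05
Payment period 9: $2,464.05 +$71.46 interest = $2,535.51; pay $845.17 → $1,690.34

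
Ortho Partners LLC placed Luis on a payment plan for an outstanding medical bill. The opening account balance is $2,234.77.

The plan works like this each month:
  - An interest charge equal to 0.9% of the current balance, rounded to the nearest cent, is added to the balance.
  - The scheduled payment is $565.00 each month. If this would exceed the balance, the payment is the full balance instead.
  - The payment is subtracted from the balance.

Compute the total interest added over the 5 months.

Month 1: opening $2,234.77; interest $20.11 → $2,254.88; payment $565.00; balance $1,689.88
Month 2: opening $1,689.88; interest $15.21 → $1,705.09; payment $565.00; balance $1,140.09
Month 3: opening $1,140.09; interest $10.26 → $1,150.35; payment $565.00; balance $585.35
Month 4: opening $585.35; interest $5.27 → $590.62; payment $565.00; balance $25.62
Month 5: opening $25.62; interest $0.23 → $25.85; payment $25.85; balance $0.00
Total interest: $20.11 + $15.21 + $10.26 + $5.27 + $0.23 = $51.08

$51.08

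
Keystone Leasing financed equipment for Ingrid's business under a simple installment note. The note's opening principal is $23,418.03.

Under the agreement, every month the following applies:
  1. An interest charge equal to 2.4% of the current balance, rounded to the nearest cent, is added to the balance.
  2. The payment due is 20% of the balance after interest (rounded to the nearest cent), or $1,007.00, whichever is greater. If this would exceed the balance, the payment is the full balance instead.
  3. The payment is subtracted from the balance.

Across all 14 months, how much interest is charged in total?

$2,830.07

# | Opening | Interest | Payment | End bal
1 | $23,418.03 | $562.03 | $4,796.01 | $19,184.05
2 | $19,184.05 | $460.42 | $3,928.89 | $15,715.58
3 | $15,715.58 | $377.17 | $3,218.55 | $12,874.20
4 | $12,874.20 | $308.98 | $2,636.64 | $10,546.54
5 | $10,546.54 | $253.12 | $2,159.93 | $8,639.73
6 | $8,639.73 | $207.35 | $1,769.42 | $7,077.66
7 | $7,077.66 | $169.86 | $1,449.50 | $5,798.02
8 | $5,798.02 | $139.15 | $1,187.43 | $4,749.74
9 | $4,749.74 | $113.99 | $1,007.00 | $3,856.73
10 | $3,856.73 | $92.56 | $1,007.00 | $2,942.29
11 | $2,942.29 | $70.61 | $1,007.00 | $2,005.90
12 | $2,005.90 | $48.14 | $1,007.00 | $1,047.04
13 | $1,047.04 | $25.13 | $1,007.00 | $65.17
14 | $65.17 | $1.56 | $66.73 | $0.00
Total interest: $562.03 + $460.42 + $377.17 + $308.98 + $253.12 + $207.35 + $169.86 + $139.15 + $113.99 + $92.56 + $70.61 + $48.14 + $25.13 + $1.56 = $2,830.07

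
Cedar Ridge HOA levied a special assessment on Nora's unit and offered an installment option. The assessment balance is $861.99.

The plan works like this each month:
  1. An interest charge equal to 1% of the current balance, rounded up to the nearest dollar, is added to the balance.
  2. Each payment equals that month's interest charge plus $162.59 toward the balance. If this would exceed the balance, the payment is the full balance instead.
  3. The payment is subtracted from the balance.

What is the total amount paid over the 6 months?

Month 1: opening $861.99; interest $9.00 → $870.99; payment $171.59; balance $699.40
Month 2: opening $699.40; interest $7.00 → $706.40; payment $169.59; balance $536.81
Month 3: opening $536.81; interest $6.00 → $542.81; payment $168.59; balance $374.22
Month 4: opening $374.22; interest $4.00 → $378.22; payment $166.59; balance $211.63
Month 5: opening $211.63; interest $3.00 → $214.63; payment $165.59; balance $49.04
Month 6: opening $49.04; interest $1.00 → $50.04; payment $50.04; balance $0.00
Total paid: $891.99

$891.99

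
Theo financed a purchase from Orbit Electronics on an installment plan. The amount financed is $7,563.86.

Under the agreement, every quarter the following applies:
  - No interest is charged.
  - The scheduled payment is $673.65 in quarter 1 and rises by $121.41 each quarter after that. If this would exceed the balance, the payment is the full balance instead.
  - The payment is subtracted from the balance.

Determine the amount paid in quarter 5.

Quarter 1: opening $7,563.86; payment $673.65; balance $6,890.21
Quarter 2: opening $6,890.21; payment $795.06; balance $6,095.15
Quarter 3: opening $6,095.15; payment $916.47; balance $5,178.68
Quarter 4: opening $5,178.68; payment $1,037.88; balance $4,140.80
Quarter 5: opening $4,140.80; payment $1,159.29; balance $2,981.51

$1,159.29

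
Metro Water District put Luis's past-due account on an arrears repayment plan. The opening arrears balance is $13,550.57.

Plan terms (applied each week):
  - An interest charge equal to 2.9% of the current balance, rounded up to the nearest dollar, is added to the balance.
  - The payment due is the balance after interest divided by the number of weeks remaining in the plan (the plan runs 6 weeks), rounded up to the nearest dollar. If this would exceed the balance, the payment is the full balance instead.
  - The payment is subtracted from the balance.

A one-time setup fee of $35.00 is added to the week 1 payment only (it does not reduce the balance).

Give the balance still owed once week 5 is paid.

$2,604.57

Week 1: opening $13,550.57; interest $393.00 → $13,943.57; payment $2,324.00 (+ $35.00 fee); balance $11,619.57
Week 2: opening $11,619.57; interest $337.00 → $11,956.57; payment $2,392.00; balance $9,564.57
Week 3: opening $9,564.57; interest $278.00 → $9,842.57; payment $2,461.00; balance $7,381.57
Week 4: opening $7,381.57; interest $215.00 → $7,596.57; payment $2,533.00; balance $5,063.57
Week 5: opening $5,063.57; interest $147.00 → $5,210.57; payment $2,606.00; balance $2,604.57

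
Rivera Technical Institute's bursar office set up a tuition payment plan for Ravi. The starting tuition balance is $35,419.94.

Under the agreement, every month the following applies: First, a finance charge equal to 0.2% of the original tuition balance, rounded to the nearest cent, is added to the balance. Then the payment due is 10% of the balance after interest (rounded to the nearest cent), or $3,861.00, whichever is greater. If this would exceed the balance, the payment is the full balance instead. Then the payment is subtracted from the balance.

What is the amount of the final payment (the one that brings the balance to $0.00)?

$1,379.34

Month 1: opening $35,419.94; interest $70.84 → $35,490.78; payment $3,861.00; balance $31,629.78
Month 2: opening $31,629.78; interest $70.84 → $31,700.62; payment $3,861.00; balance $27,839.62
Month 3: opening $27,839.62; interest $70.84 → $27,910.46; payment $3,861.00; balance $24,049.46
Month 4: opening $24,049.46; interest $70.84 → $24,120.30; payment $3,861.00; balance $20,259.30
Month 5: opening $20,259.30; interest $70.84 → $20,330.14; payment $3,861.00; balance $16,469.14
Month 6: opening $16,469.14; interest $70.84 → $16,539.98; payment $3,861.00; balance $12,678.98
Month 7: opening $12,678.98; interest $70.84 → $12,749.82; payment $3,861.00; balance $8,888.82
Month 8: opening $8,888.82; interest $70.84 → $8,959.66; payment $3,861.00; balance $5,098.66
Month 9: opening $5,098.66; interest $70.84 → $5,169.50; payment $3,861.00; balance $1,308.50
Month 10: opening $1,308.50; interest $70.84 → $1,379.34; payment $1,379.34; balance $0.00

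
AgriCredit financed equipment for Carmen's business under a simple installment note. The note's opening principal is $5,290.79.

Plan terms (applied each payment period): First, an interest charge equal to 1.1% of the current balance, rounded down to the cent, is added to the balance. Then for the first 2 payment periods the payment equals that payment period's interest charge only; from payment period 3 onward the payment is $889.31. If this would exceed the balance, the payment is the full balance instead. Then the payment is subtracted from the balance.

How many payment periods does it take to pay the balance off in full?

# | Opening | Interest | Payment | End bal
1 | $5,290.79 | $58.19 | $58.19 | $5,290.79
2 | $5,290.79 | $58.19 | $58.19 | $5,290.79
3 | $5,290.79 | $58.19 | $889.31 | $4,459.67
4 | $4,459.67 | $49.05 | $889.31 | $3,619.41
5 | $3,619.41 | $39.81 | $889.31 | $2,769.91
6 | $2,769.91 | $30.46 | $889.31 | $1,911.06
7 | $1,911.06 | $21.02 | $889.31 | $1,042.77
8 | $1,042.77 | $11.47 | $889.31 | $164.93
9 | $164.93 | $1.81 | $166.74 | $0.00
Balance reaches $0.00 in payment period 9.

9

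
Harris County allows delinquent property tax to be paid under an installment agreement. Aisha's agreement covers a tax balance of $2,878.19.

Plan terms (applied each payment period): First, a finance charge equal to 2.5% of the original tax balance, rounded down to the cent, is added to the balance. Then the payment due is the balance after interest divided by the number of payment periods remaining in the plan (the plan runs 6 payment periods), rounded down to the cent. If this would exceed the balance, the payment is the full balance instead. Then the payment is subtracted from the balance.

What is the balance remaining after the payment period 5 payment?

# | Opening | Interest | Payment | End bal
1 | $2,878.19 | $71.95 | $491.69 | $2,458.45
2 | $2,458.45 | $71.95 | $506.08 | $2,024.32
3 | $2,024.32 | $71.95 | $524.06 | $1,572.21
4 | $1,572.21 | $71.95 | $548.05 | $1,096.11
5 | $1,096.11 | $71.95 | $584.03 | $584.03

$584.03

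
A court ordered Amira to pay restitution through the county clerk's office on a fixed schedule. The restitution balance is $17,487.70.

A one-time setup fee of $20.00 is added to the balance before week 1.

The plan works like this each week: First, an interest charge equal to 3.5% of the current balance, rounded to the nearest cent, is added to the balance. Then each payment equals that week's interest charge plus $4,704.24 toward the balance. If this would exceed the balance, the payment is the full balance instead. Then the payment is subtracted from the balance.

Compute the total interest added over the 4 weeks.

Week 1: opening $17,507.70; interest $612.77 → $18,120.47; payment $5,317.01; balance $12,803.46
Week 2: opening $12,803.46; interest $448.12 → $13,251.58; payment $5,152.36; balance $8,099.22
Week 3: opening $8,099.22; interest $283.47 → $8,382.69; payment $4,987.71; balance $3,394.98
Week 4: opening $3,394.98; interest $118.82 → $3,513.80; payment $3,513.80; balance $0.00
Total interest: $612.77 + $448.12 + $283.47 + $118.82 = $1,463.18

$1,463.18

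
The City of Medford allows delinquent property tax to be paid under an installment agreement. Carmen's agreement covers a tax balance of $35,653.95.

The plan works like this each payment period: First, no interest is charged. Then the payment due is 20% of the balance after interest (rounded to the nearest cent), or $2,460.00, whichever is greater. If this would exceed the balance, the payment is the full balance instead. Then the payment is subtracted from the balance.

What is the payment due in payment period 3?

$4,563.71

# | Opening | Payment | End bal
1 | $35,653.95 | $7,130.79 | $28,523.16
2 | $28,523.16 | $5,704.63 | $22,818.53
3 | $22,818.53 | $4,563.71 | $18,254.82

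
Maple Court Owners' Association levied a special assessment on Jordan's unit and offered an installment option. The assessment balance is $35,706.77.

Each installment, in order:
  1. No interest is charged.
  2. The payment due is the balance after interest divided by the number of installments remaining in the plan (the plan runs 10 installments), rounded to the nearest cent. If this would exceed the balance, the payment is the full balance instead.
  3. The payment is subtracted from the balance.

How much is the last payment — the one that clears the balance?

$3,570.67

# | Opening | Payment | End bal
1 | $35,706.77 | $3,570.68 | $32,136.09
2 | $32,136.09 | $3,570.68 | $28,565.41
3 | $28,565.41 | $3,570.68 | $24,994.73
4 | $24,994.73 | $3,570.68 | $21,424.05
5 | $21,424.05 | $3,570.68 | $17,853.37
6 | $17,853.37 | $3,570.67 | $14,282.70
7 | $14,282.70 | $3,570.68 | $10,712.02
8 | $10,712.02 | $3,570.67 | $7,141.35
9 | $7,141.35 | $3,570.68 | $3,570.67
10 | $3,570.67 | $3,570.67 | $0.00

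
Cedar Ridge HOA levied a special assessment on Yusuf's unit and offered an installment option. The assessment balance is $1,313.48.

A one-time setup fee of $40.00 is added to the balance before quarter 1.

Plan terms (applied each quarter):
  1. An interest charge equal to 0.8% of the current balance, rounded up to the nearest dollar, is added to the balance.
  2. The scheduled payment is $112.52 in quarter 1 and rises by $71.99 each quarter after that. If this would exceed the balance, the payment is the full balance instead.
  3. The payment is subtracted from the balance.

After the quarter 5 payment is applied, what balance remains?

$113.98

# | Opening | Interest | Payment | End bal
1 | $1,353.48 | $11.00 | $112.52 | $1,251.96
2 | $1,251.96 | $11.00 | $184.51 | $1,078.45
3 | $1,078.45 | $9.00 | $256.50 | $830.95
4 | $830.95 | $7.00 | $328.49 | $509.46
5 | $509.46 | $5.00 | $400.48 | $113.98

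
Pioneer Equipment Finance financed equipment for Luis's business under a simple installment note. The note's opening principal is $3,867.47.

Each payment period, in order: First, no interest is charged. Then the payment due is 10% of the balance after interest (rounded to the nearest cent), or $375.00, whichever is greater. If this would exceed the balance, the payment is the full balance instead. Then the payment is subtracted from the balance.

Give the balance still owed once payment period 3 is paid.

$2,730.72

Payment period 1: opening $3,867.47; payment $386.75; balance $3,480.72
Payment period 2: opening $3,480.72; payment $375.00; balance $3,105.72
Payment period 3: opening $3,105.72; payment $375.00; balance $2,730.72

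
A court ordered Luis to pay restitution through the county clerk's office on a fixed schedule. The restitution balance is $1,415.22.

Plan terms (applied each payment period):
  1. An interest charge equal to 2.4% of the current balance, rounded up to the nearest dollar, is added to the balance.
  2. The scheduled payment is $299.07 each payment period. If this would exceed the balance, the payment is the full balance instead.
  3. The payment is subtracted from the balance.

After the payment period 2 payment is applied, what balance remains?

Payment period 1: opening $1,415.22; interest $34.00 → $1,449.22; payment $299.07; balance $1,150.15
Payment period 2: opening $1,150.15; interest $28.00 → $1,178.15; payment $299.07; balance $879.08

$879.08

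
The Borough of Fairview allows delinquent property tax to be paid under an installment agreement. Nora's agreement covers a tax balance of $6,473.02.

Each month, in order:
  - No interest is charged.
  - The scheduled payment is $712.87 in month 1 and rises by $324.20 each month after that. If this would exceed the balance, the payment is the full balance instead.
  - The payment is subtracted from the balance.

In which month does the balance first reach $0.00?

Month 1: $6,473.02 − $712.87 → $5,760.15
Month 2: $5,760.15 − $1,037.07 → $4,723.08
Month 3: $4,723.08 − $1,361.27 → $3,361.81
Month 4: $3,361.81 − $1,685.47 → $1,676.34
Month 5: $1,676.34 − $1,676.34 → $0.00
Balance reaches $0.00 in month 5.

5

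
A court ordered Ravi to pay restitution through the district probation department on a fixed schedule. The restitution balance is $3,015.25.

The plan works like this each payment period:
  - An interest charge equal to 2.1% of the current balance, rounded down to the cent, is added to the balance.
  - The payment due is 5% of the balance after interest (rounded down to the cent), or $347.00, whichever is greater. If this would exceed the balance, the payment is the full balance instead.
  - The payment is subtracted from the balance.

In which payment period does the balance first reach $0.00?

10

Payment period 1: $3,015.25 +$63.32 interest = $3,078.57; pay $347.00 → $2,731.57
Payment period 2: $2,731.57 +$57.36 interest = $2,788.93; pay $347.00 → $2,441.93
Payment period 3: $2,441.93 +$51.28 interest = $2,493.21; pay $347.00 → $2,146.21
Payment period 4: $2,146.21 +$45.07 interest = $2,191.28; pay $347.00 → $1,844.28
Payment period 5: $1,844.28 +$38.72 interest = $1,883.00; pay $347.00 → $1,536.00
Payment period 6: $1,536.00 +$32.25 interest = $1,568.25; pay $347.00 → $1,221.25
Payment period 7: $1,221.25 +$25.64 interest = $1,246.89; pay $347.00 → $899.89
Payment period 8: $899.89 +$18.89 interest = $918.78; pay $347.00 → $571.78
Payment period 9: $571.78 +$12.00 interest = $583.78; pay $347.00 → $236.78
Payment period 10: $236.78 +$4.97 interest = $241.75; pay $241.75 → $0.00
Balance reaches $0.00 in payment period 10.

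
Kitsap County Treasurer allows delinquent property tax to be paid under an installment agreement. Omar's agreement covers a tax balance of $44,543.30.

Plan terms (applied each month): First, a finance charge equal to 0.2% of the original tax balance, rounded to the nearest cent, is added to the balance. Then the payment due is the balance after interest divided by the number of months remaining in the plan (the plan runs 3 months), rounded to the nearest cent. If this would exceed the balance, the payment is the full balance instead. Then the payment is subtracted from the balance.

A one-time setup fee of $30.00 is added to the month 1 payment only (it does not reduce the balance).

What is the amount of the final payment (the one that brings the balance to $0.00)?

Month 1: opening $44,543.30; interest $89.09 → $44,632.39; payment $14,877.46 (+ $30.00 fee); balance $29,754.93
Month 2: opening $29,754.93; interest $89.09 → $29,844.02; payment $14,922.01; balance $14,922.01
Month 3: opening $14,922.01; interest $89.09 → $15,011.10; payment $15,011.10; balance $0.00

$15,011.10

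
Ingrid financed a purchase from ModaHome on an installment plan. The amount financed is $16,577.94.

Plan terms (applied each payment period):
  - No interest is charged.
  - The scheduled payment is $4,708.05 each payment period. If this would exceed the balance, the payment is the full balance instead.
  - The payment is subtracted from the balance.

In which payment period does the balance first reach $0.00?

# | Opening | Payment | End bal
1 | $16,577.94 | $4,708.05 | $11,869.89
2 | $11,869.89 | $4,708.05 | $7,161.84
3 | $7,161.84 | $4,708.05 | $2,453.79
4 | $2,453.79 | $2,453.79 | $0.00
Balance reaches $0.00 in payment period 4.

4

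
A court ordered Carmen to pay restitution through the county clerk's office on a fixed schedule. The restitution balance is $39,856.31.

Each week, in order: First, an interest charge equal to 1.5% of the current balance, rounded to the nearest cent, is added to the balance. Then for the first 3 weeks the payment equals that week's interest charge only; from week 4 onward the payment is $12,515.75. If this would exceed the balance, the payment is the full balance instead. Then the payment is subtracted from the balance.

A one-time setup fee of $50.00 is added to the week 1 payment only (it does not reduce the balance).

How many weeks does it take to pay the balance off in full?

Week 1: opening $39,856.31; interest $597.84 → $40,454.15; payment $597.84 (+ $50.00 fee); balance $39,856.31
Week 2: opening $39,856.31; interest $597.84 → $40,454.15; payment $597.84; balance $39,856.31
Week 3: opening $39,856.31; interest $597.84 → $40,454.15; payment $597.84; balance $39,856.31
Week 4: opening $39,856.31; interest $597.84 → $40,454.15; payment $12,515.75; balance $27,938.40
Week 5: opening $27,938.40; interest $419.08 → $28,357.48; payment $12,515.75; balance $15,841.73
Week 6: opening $15,841.73; interest $237.63 → $16,079.36; payment $12,515.75; balance $3,563.61
Week 7: opening $3,563.61; interest $53.45 → $3,617.06; payment $3,617.06; balance $0.00
Balance reaches $0.00 in week 7.

7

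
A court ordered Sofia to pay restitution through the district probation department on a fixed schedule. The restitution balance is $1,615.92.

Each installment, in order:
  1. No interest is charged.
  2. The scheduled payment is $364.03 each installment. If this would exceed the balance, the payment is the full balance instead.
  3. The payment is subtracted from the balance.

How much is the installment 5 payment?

$159.80

# | Opening | Payment | End bal
1 | $1,615.92 | $364.03 | $1,251.89
2 | $1,251.89 | $364.03 | $887.86
3 | $887.86 | $364.03 | $523.83
4 | $523.83 | $364.03 | $159.80
5 | $159.80 | $159.80 | $0.00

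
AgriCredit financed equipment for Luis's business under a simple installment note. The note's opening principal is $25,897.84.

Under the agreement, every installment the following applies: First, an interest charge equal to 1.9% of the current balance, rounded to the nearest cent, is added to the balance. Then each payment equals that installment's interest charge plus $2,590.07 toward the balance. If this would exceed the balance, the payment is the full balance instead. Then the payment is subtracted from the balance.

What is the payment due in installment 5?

# | Opening | Interest | Payment | End bal
1 | $25,897.84 | $492.06 | $3,082.13 | $23,307.77
2 | $23,307.77 | $442.85 | $3,032.92 | $20,717.70
3 | $20,717.70 | $393.64 | $2,983.71 | $18,127.63
4 | $18,127.63 | $344.42 | $2,934.49 | $15,537.56
5 | $15,537.56 | $295.21 | $2,885.28 | $12,947.49

$2,885.28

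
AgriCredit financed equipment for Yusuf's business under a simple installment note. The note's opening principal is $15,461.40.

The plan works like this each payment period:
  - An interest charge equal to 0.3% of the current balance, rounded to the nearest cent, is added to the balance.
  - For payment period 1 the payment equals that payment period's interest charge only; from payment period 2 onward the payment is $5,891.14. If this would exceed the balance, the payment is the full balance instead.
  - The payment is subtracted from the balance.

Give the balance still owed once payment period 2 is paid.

$9,616.64

Payment period 1: opening $15,461.40; interest $46.38 → $15,507.78; payment $46.38; balance $15,461.40
Payment period 2: opening $15,461.40; interest $46.38 → $15,507.78; payment $5,891.14; balance $9,616.64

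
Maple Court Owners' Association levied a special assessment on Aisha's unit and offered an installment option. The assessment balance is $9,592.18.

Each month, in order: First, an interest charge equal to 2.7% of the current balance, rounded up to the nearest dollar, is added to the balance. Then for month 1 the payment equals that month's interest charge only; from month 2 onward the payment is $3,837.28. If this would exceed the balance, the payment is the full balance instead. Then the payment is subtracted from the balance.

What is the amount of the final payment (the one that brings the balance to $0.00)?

Month 1: opening $9,592.18; interest $259.00 → $9,851.18; payment $259.00; balance $9,592.18
Month 2: opening $9,592.18; interest $259.00 → $9,851.18; payment $3,837.28; balance $6,013.90
Month 3: opening $6,013.90; interest $163.00 → $6,176.90; payment $3,837.28; balance $2,339.62
Month 4: opening $2,339.62; interest $64.00 → $2,403.62; payment $2,403.62; balance $0.00

$2,403.62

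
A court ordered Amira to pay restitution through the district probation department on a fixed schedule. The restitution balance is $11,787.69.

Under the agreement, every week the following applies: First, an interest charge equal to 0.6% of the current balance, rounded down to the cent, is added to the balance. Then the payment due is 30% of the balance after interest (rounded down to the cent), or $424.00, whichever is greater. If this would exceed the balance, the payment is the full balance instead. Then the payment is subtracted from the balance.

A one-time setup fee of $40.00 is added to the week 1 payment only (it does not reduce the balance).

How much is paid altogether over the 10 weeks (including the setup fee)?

$12,056.89

# | Opening | Interest | Payment | Fee | End bal
1 | $11,787.69 | $70.72 | $3,557.52 | $40.00 | $8,300.89
2 | $8,300.89 | $49.80 | $2,505.20 | — | $5,845.49
3 | $5,845.49 | $35.07 | $1,764.16 | — | $4,116.40
4 | $4,116.40 | $24.69 | $1,242.32 | — | $2,898.77
5 | $2,898.77 | $17.39 | $874.84 | — | $2,041.32
6 | $2,041.32 | $12.24 | $616.06 | — | $1,437.50
7 | $1,437.50 | $8.62 | $433.83 | — | $1,012.29
8 | $1,012.29 | $6.07 | $424.00 | — | $594.36
9 | $594.36 | $3.56 | $424.00 | — | $173.92
10 | $173.92 | $1.04 | $174.96 | — | $0.00
Total paid: $12,056.89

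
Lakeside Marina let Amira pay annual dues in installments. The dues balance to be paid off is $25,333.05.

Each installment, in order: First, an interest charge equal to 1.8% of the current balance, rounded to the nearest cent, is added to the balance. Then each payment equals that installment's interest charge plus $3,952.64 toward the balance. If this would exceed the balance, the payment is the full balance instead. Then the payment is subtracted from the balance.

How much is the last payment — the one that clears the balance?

$1,646.32

Installment 1: $25,333.05 +$455.99 interest = $25,789.04; pay $4,408.63 → $21,380.41
Installment 2: $21,380.41 +$384.85 interest = $21,765.26; pay $4,337.49 → $17,427.77
Installment 3: $17,427.77 +$313.70 interest = $17,741.47; pay $4,266.34 → $13,475.13
Installment 4: $13,475.13 +$242.55 interest = $13,717.68; pay $4,195.19 → $9,522.49
Installment 5: $9,522.49 +$171.40 interest = $9,693.89; pay $4,124.04 → $5,569.85
Installment 6: $5,569.85 +$100.26 interest = $5,670.11; pay $4,052.90 → $1,617.21
Installment 7: $1,617.21 +$29.11 interest = $1,646.32; pay $1,646.32 → $0.00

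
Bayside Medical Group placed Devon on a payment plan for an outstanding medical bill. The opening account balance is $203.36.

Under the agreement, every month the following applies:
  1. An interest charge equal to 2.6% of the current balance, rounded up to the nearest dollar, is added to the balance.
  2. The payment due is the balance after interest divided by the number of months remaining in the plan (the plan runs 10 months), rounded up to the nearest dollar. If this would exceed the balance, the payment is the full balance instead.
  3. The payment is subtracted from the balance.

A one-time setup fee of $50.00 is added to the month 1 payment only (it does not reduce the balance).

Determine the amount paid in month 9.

$26.00

Month 1: $203.36 +$6.00 interest = $209.36; pay $21.00 (+ $50.00 fee) → $188.36
Month 2: $188.36 +$5.00 interest = $193.36; pay $22.00 → $171.36
Month 3: $171.36 +$5.00 interest = $176.36; pay $23.00 → $153.36
Month 4: $153.36 +$4.00 interest = $157.36; pay $23.00 → $134.36
Month 5: $134.36 +$4.00 interest = $138.36; pay $24.00 → $114.36
Month 6: $114.36 +$3.00 interest = $117.36; pay $24.00 → $93.36
Month 7: $93.36 +$3.00 interest = $96.36; pay $25.00 → $71.36
Month 8: $71.36 +$2.00 interest = $73.36; pay $25.00 → $48.36
Month 9: $48.36 +$2.00 interest = $50.36; pay $26.00 → $24.36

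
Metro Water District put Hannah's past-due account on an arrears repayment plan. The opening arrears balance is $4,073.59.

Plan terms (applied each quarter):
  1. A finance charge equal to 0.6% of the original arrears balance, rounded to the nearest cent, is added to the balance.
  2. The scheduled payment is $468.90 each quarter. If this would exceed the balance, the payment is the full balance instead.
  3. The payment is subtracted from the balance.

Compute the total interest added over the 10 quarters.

$244.40

Quarter 1: opening $4,073.59; interest $24.44 → $4,098.03; payment $468.90; balance $3,629.13
Quarter 2: opening $3,629.13; interest $24.44 → $3,653.57; payment $468.90; balance $3,184.67
Quarter 3: opening $3,184.67; interest $24.44 → $3,209.11; payment $468.90; balance $2,740.21
Quarter 4: opening $2,740.21; interest $24.44 → $2,764.65; payment $468.90; balance $2,295.75
Quarter 5: opening $2,295.75; interest $24.44 → $2,320.19; payment $468.90; balance $1,851.29
Quarter 6: opening $1,851.29; interest $24.44 → $1,875.73; payment $468.90; balance $1,406.83
Quarter 7: opening $1,406.83; interest $24.44 → $1,431.27; payment $468.90; balance $962.37
Quarter 8: opening $962.37; interest $24.44 → $986.81; payment $468.90; balance $517.91
Quarter 9: opening $517.91; interest $24.44 → $542.35; payment $468.90; balance $73.45
Quarter 10: opening $73.45; interest $24.44 → $97.89; payment $97.89; balance $0.00
Total interest: $24.44 + $24.44 + $24.44 + $24.44 + $24.44 + $24.44 + $24.44 + $24.44 + $24.44 + $24.44 = $244.40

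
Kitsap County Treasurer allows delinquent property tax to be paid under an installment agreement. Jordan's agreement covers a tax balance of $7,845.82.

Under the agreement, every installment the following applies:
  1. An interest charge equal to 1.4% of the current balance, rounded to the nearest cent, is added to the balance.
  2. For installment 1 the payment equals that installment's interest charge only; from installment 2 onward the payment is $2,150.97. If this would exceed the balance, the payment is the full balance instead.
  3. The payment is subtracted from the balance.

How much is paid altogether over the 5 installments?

Installment 1: $7,845.82 +$109.84 interest = $7,955.66; pay $109.84 → $7,845.82
Installment 2: $7,845.82 +$109.84 interest = $7,955.66; pay $2,150.97 → $5,804.69
Installment 3: $5,804.69 +$81.27 interest = $5,885.96; pay $2,150.97 → $3,734.99
Installment 4: $3,734.99 +$52.29 interest = $3,787.28; pay $2,150.97 → $1,636.31
Installment 5: $1,636.31 +$22.91 interest = $1,659.22; pay $1,659.22 → $0.00
Total paid: $8,221.97

$8,221.97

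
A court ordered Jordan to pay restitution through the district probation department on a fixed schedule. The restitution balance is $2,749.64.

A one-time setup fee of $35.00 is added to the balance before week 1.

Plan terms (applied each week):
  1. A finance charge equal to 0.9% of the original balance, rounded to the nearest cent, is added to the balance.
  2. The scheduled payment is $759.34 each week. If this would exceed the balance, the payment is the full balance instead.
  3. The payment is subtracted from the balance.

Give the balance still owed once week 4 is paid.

Week 1: opening $2,784.64; interest $24.75 → $2,809.39; payment $759.34; balance $2,050.05
Week 2: opening $2,050.05; interest $24.75 → $2,074.80; payment $759.34; balance $1,315.46
Week 3: opening $1,315.46; interest $24.75 → $1,340.21; payment $759.34; balance $580.87
Week 4: opening $580.87; interest $24.75 → $605.62; payment $605.62; balance $0.00

$0.00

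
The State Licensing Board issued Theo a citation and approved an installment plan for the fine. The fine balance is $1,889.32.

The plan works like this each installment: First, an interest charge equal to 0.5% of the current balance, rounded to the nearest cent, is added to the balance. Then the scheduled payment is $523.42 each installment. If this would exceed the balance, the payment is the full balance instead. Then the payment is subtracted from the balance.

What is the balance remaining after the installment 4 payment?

$0.00

Installment 1: opening $1,889.32; interest $9.45 → $1,898.77; payment $523.42; balance $1,375.35
Installment 2: opening $1,375.35; interest $6.88 → $1,382.23; payment $523.42; balance $858.81
Installment 3: opening $858.81; interest $4.29 → $863.10; payment $523.42; balance $339.68
Installment 4: opening $339.68; interest $1.70 → $341.38; payment $341.38; balance $0.00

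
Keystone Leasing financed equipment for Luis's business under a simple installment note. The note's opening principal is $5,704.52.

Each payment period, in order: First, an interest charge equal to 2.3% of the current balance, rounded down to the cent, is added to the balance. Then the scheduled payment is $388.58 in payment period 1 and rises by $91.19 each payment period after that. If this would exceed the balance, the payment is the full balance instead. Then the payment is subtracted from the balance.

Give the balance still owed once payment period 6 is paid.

Payment period 1: opening $5,704.52; interest $131.20 → $5,835.72; payment $388.58; balance $5,447.14
Payment period 2: opening $5,447.14; interest $125.28 → $5,572.42; payment $479.77; balance $5,092.65
Payment period 3: opening $5,092.65; interest $117.13 → $5,209.78; payment $570.96; balance $4,638.82
Payment period 4: opening $4,638.82; interest $106.69 → $4,745.51; payment $662.15; balance $4,083.36
Payment period 5: opening $4,083.36; interest $93.91 → $4,177.27; payment $753.34; balance $3,423.93
Payment period 6: opening $3,423.93; interest $78.75 → $3,502.68; payment $844.53; balance $2,658.15

$2,658.15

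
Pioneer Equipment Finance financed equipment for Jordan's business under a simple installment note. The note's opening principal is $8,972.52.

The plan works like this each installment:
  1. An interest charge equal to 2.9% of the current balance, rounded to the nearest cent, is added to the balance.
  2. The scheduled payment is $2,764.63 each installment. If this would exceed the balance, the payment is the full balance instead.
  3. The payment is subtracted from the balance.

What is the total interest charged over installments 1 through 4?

$596.55

Installment 1: $8,972.52 +$260.20 interest = $9,232.72; pay $2,764.63 → $6,468.09
Installment 2: $6,468.09 +$187.57 interest = $6,655.66; pay $2,764.63 → $3,891.03
Installment 3: $3,891.03 +$112.84 interest = $4,003.87; pay $2,764.63 → $1,239.24
Installment 4: $1,239.24 +$35.94 interest = $1,275.18; pay $1,275.18 → $0.00
Total interest: $260.20 + $187.57 + $112.84 + $35.94 = $596.55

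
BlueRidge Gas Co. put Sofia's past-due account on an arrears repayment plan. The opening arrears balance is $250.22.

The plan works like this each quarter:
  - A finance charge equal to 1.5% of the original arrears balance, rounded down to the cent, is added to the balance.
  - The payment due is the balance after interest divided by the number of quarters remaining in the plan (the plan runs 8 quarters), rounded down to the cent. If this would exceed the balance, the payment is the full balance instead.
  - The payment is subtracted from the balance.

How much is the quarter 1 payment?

Quarter 1: opening $250.22; interest $3.75 → $253.97; payment $31.74; balance $222.23

$31.74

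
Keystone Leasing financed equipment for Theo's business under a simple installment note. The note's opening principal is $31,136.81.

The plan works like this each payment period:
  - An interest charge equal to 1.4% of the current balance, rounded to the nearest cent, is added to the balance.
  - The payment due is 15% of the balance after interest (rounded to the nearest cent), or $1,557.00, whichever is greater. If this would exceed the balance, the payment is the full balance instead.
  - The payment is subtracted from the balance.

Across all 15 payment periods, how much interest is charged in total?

$2,695.89

# | Opening | Interest | Payment | End bal
1 | $31,136.81 | $435.92 | $4,735.91 | $26,836.82
2 | $26,836.82 | $375.72 | $4,081.88 | $23,130.66
3 | $23,130.66 | $323.83 | $3,518.17 | $19,936.32
4 | $19,936.32 | $279.11 | $3,032.31 | $17,183.12
5 | $17,183.12 | $240.56 | $2,613.55 | $14,810.13
6 | $14,810.13 | $207.34 | $2,252.62 | $12,764.85
7 | $12,764.85 | $178.71 | $1,941.53 | $11,002.03
8 | $11,002.03 | $154.03 | $1,673.41 | $9,482.65
9 | $9,482.65 | $132.76 | $1,557.00 | $8,058.41
10 | $8,058.41 | $112.82 | $1,557.00 | $6,614.23
11 | $6,614.23 | $92.60 | $1,557.00 | $5,149.83
12 | $5,149.83 | $72.10 | $1,557.00 | $3,664.93
13 | $3,664.93 | $51.31 | $1,557.00 | $2,159.24
14 | $2,159.24 | $30.23 | $1,557.00 | $632.47
15 | $632.47 | $8.85 | $641.32 | $0.00
Total interest: $435.92 + $375.72 + $323.83 + $279.11 + $240.56 + $207.34 + $178.71 + $154.03 + $132.76 + $112.82 + $92.60 + $72.10 + $51.31 + $30.23 + $8.85 = $2,695.89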